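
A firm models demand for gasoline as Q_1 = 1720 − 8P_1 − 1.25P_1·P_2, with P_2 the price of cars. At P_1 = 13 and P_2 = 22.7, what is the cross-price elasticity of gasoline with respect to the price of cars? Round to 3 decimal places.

At P_1 = 13 and P_2 = 22.7: Q_1 = 1247.125.
∂Q_1/∂P_2 = -1.25P_1 = -1.25(13) = -16.2500.
ε = (∂Q_1/∂P_2)(P_2/Q_1) = -16.2500 × (22.7/1247.125) ≈ -0.296.

-0.296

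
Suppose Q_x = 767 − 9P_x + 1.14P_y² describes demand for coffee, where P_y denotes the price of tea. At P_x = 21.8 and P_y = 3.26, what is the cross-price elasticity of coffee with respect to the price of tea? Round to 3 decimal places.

0.042

At P_x = 21.8 and P_y = 3.26: Q_x = 582.915.
∂Q_x/∂P_y = 2.28P_y = 2.28(3.26) = 7.4328.
ε = (∂Q_x/∂P_y)(P_y/Q_x) = 7.4328 × (3.26/582.915) ≈ 0.042.
ε > 0: substitutes.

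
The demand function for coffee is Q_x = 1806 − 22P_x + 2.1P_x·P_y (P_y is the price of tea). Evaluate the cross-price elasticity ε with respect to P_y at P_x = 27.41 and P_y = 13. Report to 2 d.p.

At P_x = 27.41 and P_y = 13: Q_x = 1951.273.
∂Q_x/∂P_y = 2.1P_x = 2.1(27.41) = 57.5610.
ε = (∂Q_x/∂P_y)(P_y/Q_x) = 57.5610 × (13/1951.273) ≈ 0.38.
ε > 0: substitutes.

0.38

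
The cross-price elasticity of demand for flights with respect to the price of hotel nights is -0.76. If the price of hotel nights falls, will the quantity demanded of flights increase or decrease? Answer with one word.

ε < 0 and the price of hotel nights falls, so the quantity of flights moves in the opposite direction: it increases.

increase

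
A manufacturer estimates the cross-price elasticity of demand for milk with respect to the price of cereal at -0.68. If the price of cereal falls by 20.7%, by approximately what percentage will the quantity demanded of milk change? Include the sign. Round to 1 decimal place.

%ΔQ ≈ ε × %ΔP of cereal = -0.68 × (-20.7%) = 14.1%.

14.1%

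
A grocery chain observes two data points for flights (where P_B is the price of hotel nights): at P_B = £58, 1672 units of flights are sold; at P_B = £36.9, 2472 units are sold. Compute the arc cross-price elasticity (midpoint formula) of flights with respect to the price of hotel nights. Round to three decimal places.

-0.868

ΔQ_A = 2472 − 1672 = 800; ΔP_B = 36.9 − 58 = -21.1.
Midpoints: Q̄_A = 2072.0, P̄_B = 47.45.
ε = (ΔQ_A/Q̄_A)/(ΔP_B/P̄_B) = (800/2072.0)/(-21.1/47.45) ≈ -0.868.
ε < 0: flights and hotel nights are complements.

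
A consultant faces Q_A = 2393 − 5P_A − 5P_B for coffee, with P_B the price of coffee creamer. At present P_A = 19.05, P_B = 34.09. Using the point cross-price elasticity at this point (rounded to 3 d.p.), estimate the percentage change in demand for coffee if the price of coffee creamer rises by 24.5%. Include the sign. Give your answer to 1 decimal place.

At P_A = 19.05, P_B = 34.09: Q_A = 2127.3.
∂Q_A/∂P_B = -5.
ε = (∂Q_A/∂P_B)(P_B/Q_A) = -5.0000 × 34.09/2127.3 ≈ -0.080.
%ΔQ_A ≈ ε × %ΔP_B = -0.080 × (24.5%) = -2.0%.

-2.0%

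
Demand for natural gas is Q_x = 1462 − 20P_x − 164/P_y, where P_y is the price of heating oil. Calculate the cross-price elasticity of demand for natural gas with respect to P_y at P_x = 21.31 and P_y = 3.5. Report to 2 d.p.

0.05

At P_x = 21.31 and P_y = 3.5: Q_x = 988.943.
∂Q_x/∂P_y = 164/P_y² = 13.3878.
ε = (∂Q_x/∂P_y)(P_y/Q_x) = 13.3878 × (3.5/988.943) ≈ 0.05.
ε > 0: substitutes.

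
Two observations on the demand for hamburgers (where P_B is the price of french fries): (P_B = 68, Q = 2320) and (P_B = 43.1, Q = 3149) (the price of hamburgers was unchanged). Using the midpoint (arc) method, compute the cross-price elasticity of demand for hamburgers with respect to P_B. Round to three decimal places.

ΔQ_A = 3149 − 2320 = 829; ΔP_B = 43.1 − 68 = -24.9.
Midpoints: Q̄_A = 2734.5, P̄_B = 55.55.
ε = (ΔQ_A/Q̄_A)/(ΔP_B/P̄_B) = (829/2734.5)/(-24.9/55.55) ≈ -0.676.

-0.676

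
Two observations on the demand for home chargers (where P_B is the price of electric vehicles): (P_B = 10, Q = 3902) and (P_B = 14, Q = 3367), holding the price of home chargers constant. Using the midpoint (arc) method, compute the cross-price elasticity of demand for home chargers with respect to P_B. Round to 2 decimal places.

-0.44

ΔQ_A = 3367 − 3902 = -535; ΔP_B = 14 − 10 = 4.
Midpoints: Q̄_A = 3634.5, P̄_B = 12.00.
ε = (ΔQ_A/Q̄_A)/(ΔP_B/P̄_B) = (-535/3634.5)/(4/12.00) ≈ -0.44.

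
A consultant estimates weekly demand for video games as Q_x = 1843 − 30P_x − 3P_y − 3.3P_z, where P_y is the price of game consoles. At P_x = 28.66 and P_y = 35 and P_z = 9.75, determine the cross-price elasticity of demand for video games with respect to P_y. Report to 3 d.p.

-0.124

At P_x = 28.66 and P_y = 35 and P_z = 9.75: Q_x = 846.025.
∂Q_x/∂P_y = -3.
ε = (∂Q_x/∂P_y)(P_y/Q_x) = -3 × (35/846.025) ≈ -0.124.
Since ε < 0, video games and game consoles are complements.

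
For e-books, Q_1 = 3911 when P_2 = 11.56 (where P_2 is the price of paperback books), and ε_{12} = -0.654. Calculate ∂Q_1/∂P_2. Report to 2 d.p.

ε = (∂Q_1/∂P_2)·(P_2/Q_1) ⇒ ∂Q_1/∂P_2 = ε·Q_1/P_2 = -0.654 × 3911/11.56 ≈ -221.26.

-221.26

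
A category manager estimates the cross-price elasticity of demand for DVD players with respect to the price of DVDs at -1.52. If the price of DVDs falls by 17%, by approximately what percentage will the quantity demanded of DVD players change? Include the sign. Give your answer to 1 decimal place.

%ΔQ ≈ ε × %ΔP of DVDs = -1.52 × (-17%) = 25.8%.

25.8%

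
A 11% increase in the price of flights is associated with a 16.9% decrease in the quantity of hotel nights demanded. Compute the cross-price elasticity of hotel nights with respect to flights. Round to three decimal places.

ε = (%ΔQ of hotel nights) / (%ΔP of flights) = (-16.9%) / (11%) ≈ -1.536.
Negative cross-price elasticity: complements.

-1.536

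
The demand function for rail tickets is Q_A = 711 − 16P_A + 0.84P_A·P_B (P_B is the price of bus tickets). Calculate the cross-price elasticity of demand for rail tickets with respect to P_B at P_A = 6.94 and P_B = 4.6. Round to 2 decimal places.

0.04

At P_A = 6.94 and P_B = 4.6: Q_A = 626.776.
∂Q_A/∂P_B = 0.84P_A = 0.84(6.94) = 5.8296.
ε = (∂Q_A/∂P_B)(P_B/Q_A) = 5.8296 × (4.6/626.776) ≈ 0.04.
ε > 0: substitutes.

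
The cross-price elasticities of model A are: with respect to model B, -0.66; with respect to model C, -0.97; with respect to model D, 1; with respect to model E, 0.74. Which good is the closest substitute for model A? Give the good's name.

Substitutes have ε > 0. Among the positive values, 1 (model D) is largest.

model D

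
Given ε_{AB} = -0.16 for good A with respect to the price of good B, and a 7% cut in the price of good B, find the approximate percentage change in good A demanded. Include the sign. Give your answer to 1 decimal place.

%ΔQ ≈ ε × %ΔP of good B = -0.16 × (-7%) = 1.1%.

1.1%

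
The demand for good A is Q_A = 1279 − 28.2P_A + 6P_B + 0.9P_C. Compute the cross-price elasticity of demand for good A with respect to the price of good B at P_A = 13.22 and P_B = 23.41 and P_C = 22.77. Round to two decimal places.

0.13

At P_A = 13.22 and P_B = 23.41 and P_C = 22.77: Q_A = 1067.149.
∂Q_A/∂P_B = 6.
ε = (∂Q_A/∂P_B)(P_B/Q_A) = 6 × (23.41/1067.149) ≈ 0.13.
Since ε > 0, good A and good B are substitutes.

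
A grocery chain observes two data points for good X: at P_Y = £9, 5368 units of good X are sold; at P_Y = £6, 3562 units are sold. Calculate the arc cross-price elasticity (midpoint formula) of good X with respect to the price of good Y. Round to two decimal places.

ΔQ_X = 3562 − 5368 = -1806; ΔP_Y = 6 − 9 = -3.
Midpoints: Q̄_X = 4465.0, P̄_Y = 7.50.
ε = (ΔQ_X/Q̄_X)/(ΔP_Y/P̄_Y) = (-1806/4465.0)/(-3/7.50) ≈ 1.01.

1.01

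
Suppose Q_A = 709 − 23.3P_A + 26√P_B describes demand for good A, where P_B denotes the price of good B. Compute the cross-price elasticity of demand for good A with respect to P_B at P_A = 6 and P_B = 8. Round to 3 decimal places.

0.057

At P_A = 6 and P_B = 8: Q_A = 642.739.
∂Q_A/∂P_B = 26/(2√P_B) = 26/(2√8) = 4.5962.
ε = (∂Q_A/∂P_B)(P_B/Q_A) = 4.5962 × (8/642.739) ≈ 0.057.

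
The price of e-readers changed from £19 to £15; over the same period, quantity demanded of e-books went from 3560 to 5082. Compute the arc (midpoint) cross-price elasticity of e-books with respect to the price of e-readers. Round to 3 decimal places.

-1.497

ΔQ_A = 5082 − 3560 = 1522; ΔP_B = 15 − 19 = -4.
Midpoints: Q̄_A = 4321.0, P̄_B = 17.00.
ε = (ΔQ_A/Q̄_A)/(ΔP_B/P̄_B) = (1522/4321.0)/(-4/17.00) ≈ -1.497.
ε < 0: e-books and e-readers are complements.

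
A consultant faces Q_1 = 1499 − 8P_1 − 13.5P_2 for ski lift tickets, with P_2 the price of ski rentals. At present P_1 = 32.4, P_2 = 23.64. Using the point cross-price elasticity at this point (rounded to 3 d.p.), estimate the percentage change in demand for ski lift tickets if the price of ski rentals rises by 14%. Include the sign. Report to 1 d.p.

-4.9%

At P_1 = 32.4, P_2 = 23.64: Q_1 = 920.66.
∂Q_1/∂P_2 = -13.5.
ε = (∂Q_1/∂P_2)(P_2/Q_1) = -13.5000 × 23.64/920.66 ≈ -0.347.
%ΔQ_1 ≈ ε × %ΔP_2 = -0.347 × (14%) = -4.9%.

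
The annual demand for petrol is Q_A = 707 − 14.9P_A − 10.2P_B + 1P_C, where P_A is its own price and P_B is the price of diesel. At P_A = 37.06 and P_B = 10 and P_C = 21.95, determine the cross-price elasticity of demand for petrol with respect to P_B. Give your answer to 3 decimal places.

At P_A = 37.06 and P_B = 10 and P_C = 21.95: Q_A = 74.756.
∂Q_A/∂P_B = -10.2.
ε = (∂Q_A/∂P_B)(P_B/Q_A) = -10.2 × (10/74.756) ≈ -1.364.
Since ε < 0, petrol and diesel are complements.

-1.364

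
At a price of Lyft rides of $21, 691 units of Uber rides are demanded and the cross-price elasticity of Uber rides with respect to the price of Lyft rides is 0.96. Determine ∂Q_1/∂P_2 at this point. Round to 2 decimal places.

31.59

ε = (∂Q_1/∂P_2)·(P_2/Q_1) ⇒ ∂Q_1/∂P_2 = ε·Q_1/P_2 = 0.96 × 691/21 ≈ 31.59.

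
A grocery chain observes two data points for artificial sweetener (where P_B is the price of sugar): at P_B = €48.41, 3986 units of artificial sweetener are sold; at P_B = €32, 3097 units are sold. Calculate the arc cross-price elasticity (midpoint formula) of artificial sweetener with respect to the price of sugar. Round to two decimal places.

ΔQ_A = 3097 − 3986 = -889; ΔP_B = 32 − 48.41 = -16.41.
Midpoints: Q̄_A = 3541.5, P̄_B = 40.20.
ε = (ΔQ_A/Q̄_A)/(ΔP_B/P̄_B) = (-889/3541.5)/(-16.41/40.20) ≈ 0.62.
ε > 0: artificial sweetener and sugar are substitutes.

0.62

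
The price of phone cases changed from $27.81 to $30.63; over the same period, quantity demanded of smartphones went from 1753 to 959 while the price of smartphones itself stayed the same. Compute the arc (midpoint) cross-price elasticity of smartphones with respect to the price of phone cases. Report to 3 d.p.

-6.067

ΔQ_A = 959 − 1753 = -794; ΔP_B = 30.63 − 27.81 = 2.82.
Midpoints: Q̄_A = 1356.0, P̄_B = 29.22.
ε = (ΔQ_A/Q̄_A)/(ΔP_B/P̄_B) = (-794/1356.0)/(2.82/29.22) ≈ -6.067.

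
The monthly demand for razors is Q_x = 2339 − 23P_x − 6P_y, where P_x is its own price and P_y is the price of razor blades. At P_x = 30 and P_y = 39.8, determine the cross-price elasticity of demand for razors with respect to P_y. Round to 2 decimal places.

At P_x = 30 and P_y = 39.8: Q_x = 1410.2.
∂Q_x/∂P_y = -6.
ε = (∂Q_x/∂P_y)(P_y/Q_x) = -6 × (39.8/1410.2) ≈ -0.17.
Since ε < 0, razors and razor blades are complements.

-0.17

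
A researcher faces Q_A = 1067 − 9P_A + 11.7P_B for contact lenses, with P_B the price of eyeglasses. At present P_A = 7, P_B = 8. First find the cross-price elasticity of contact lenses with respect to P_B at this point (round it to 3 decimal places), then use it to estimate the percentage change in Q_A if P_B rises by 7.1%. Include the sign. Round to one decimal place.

0.6%

At P_A = 7, P_B = 8: Q_A = 1097.6.
∂Q_A/∂P_B = 11.7.
ε = (∂Q_A/∂P_B)(P_B/Q_A) = 11.7000 × 8/1097.6 ≈ 0.085.
%ΔQ_A ≈ ε × %ΔP_B = 0.085 × (7.1%) = 0.6%.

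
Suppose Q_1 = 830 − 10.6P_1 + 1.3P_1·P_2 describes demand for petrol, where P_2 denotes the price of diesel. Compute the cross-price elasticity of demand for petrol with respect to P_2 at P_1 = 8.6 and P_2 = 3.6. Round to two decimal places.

0.05

At P_1 = 8.6 and P_2 = 3.6: Q_1 = 779.088.
∂Q_1/∂P_2 = 1.3P_1 = 1.3(8.6) = 11.1800.
ε = (∂Q_1/∂P_2)(P_2/Q_1) = 11.1800 × (3.6/779.088) ≈ 0.05.
ε > 0: substitutes.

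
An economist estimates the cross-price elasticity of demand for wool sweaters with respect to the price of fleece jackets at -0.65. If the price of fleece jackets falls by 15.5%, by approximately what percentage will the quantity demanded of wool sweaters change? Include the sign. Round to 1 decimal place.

%ΔQ ≈ ε × %ΔP of fleece jackets = -0.65 × (-15.5%) = 10.1%.

10.1%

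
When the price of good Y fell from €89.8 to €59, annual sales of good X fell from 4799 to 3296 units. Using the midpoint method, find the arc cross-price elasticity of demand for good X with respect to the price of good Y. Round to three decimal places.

ΔQ_X = 3296 − 4799 = -1503; ΔP_Y = 59 − 89.8 = -30.8.
Midpoints: Q̄_X = 4047.5, P̄_Y = 74.40.
ε = (ΔQ_X/Q̄_X)/(ΔP_Y/P̄_Y) = (-1503/4047.5)/(-30.8/74.40) ≈ 0.897.

0.897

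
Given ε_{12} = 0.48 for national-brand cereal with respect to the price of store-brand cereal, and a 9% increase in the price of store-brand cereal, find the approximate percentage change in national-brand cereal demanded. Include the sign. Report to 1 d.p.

%ΔQ ≈ ε × %ΔP of store-brand cereal = 0.48 × (9%) = 4.3%.
Demand for national-brand cereal rises by about 4.3%.

4.3%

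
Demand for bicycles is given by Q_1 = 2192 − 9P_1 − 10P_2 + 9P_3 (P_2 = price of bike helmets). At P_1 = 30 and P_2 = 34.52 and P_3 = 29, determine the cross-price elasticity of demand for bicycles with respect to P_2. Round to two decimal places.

-0.19

At P_1 = 30 and P_2 = 34.52 and P_3 = 29: Q_1 = 1837.8.
∂Q_1/∂P_2 = -10.
ε = (∂Q_1/∂P_2)(P_2/Q_1) = -10 × (34.52/1837.8) ≈ -0.19.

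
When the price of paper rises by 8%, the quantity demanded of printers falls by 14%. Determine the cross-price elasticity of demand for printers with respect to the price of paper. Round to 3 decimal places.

-1.750

ε = (%ΔQ of printers) / (%ΔP of paper) = (-14%) / (8%) ≈ -1.750.
Negative cross-price elasticity: complements.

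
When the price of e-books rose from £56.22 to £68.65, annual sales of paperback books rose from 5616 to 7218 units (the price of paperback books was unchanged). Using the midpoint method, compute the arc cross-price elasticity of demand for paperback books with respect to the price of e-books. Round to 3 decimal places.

1.254

ΔQ_A = 7218 − 5616 = 1602; ΔP_B = 68.65 − 56.22 = 12.43.
Midpoints: Q̄_A = 6417.0, P̄_B = 62.44.
ε = (ΔQ_A/Q̄_A)/(ΔP_B/P̄_B) = (1602/6417.0)/(12.43/62.44) ≈ 1.254.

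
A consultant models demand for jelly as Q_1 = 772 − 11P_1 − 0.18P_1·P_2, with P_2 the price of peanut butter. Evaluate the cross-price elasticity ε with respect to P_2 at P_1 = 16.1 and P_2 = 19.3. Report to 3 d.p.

At P_1 = 16.1 and P_2 = 19.3: Q_1 = 538.969.
∂Q_1/∂P_2 = -0.18P_1 = -0.18(16.1) = -2.8980.
ε = (∂Q_1/∂P_2)(P_2/Q_1) = -2.8980 × (19.3/538.969) ≈ -0.104.

-0.104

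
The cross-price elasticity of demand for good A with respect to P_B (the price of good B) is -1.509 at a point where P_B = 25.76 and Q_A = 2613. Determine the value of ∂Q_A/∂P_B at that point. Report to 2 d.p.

-153.07

ε = (∂Q_A/∂P_B)·(P_B/Q_A) ⇒ ∂Q_A/∂P_B = ε·Q_A/P_B = -1.509 × 2613/25.76 ≈ -153.07.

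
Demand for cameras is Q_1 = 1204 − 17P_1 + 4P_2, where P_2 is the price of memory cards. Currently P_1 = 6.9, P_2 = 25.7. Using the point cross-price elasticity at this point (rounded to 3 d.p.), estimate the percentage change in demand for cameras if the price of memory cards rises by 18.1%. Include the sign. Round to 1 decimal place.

1.6%

At P_1 = 6.9, P_2 = 25.7: Q_1 = 1189.5.
∂Q_1/∂P_2 = 4.
ε = (∂Q_1/∂P_2)(P_2/Q_1) = 4.0000 × 25.7/1189.5 ≈ 0.086.
%ΔQ_1 ≈ ε × %ΔP_2 = 0.086 × (18.1%) = 1.6%.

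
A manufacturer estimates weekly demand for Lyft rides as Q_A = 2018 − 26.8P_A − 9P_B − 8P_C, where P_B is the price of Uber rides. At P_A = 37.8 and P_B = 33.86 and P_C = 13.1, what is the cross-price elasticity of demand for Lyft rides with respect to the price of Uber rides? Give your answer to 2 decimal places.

At P_A = 37.8 and P_B = 33.86 and P_C = 13.1: Q_A = 595.42.
∂Q_A/∂P_B = -9.
ε = (∂Q_A/∂P_B)(P_B/Q_A) = -9 × (33.86/595.42) ≈ -0.51.
Since ε < 0, Lyft rides and Uber rides are complements.

-0.51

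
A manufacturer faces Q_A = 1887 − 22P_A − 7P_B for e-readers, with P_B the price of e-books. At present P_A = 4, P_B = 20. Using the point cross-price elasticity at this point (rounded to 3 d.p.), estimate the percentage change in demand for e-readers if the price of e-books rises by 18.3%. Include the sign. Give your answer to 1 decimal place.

At P_A = 4, P_B = 20: Q_A = 1659.
∂Q_A/∂P_B = -7.
ε = (∂Q_A/∂P_B)(P_B/Q_A) = -7.0000 × 20/1659 ≈ -0.084.
%ΔQ_A ≈ ε × %ΔP_B = -0.084 × (18.3%) = -1.5%.

-1.5%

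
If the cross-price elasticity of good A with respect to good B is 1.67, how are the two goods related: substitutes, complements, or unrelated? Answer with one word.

ε = 1.67 > 0, so a higher price of good B raises demand for good A: substitutes.

substitutes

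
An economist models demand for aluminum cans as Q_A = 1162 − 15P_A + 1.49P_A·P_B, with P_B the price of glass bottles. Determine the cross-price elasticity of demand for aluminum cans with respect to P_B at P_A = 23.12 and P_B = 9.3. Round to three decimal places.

0.282

At P_A = 23.12 and P_B = 9.3: Q_A = 1135.574.
∂Q_A/∂P_B = 1.49P_A = 1.49(23.12) = 34.4488.
ε = (∂Q_A/∂P_B)(P_B/Q_A) = 34.4488 × (9.3/1135.574) ≈ 0.282.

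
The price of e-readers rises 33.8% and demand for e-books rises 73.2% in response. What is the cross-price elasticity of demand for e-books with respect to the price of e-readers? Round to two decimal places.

2.17

ε = (%ΔQ of e-books) / (%ΔP of e-readers) = (73.2%) / (33.8%) ≈ 2.17.
Positive cross-price elasticity: substitutes.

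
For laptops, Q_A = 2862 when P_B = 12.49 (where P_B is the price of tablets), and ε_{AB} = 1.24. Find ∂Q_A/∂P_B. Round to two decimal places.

ε = (∂Q_A/∂P_B)·(P_B/Q_A) ⇒ ∂Q_A/∂P_B = ε·Q_A/P_B = 1.24 × 2862/12.49 ≈ 284.14.

284.14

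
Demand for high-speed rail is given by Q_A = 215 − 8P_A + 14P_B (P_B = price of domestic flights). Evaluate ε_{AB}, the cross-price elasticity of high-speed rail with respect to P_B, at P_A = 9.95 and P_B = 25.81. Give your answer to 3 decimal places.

At P_A = 9.95 and P_B = 25.81: Q_A = 496.74.
∂Q_A/∂P_B = 14.
ε = (∂Q_A/∂P_B)(P_B/Q_A) = 14 × (25.81/496.74) ≈ 0.727.
Since ε > 0, high-speed rail and domestic flights are substitutes.

0.727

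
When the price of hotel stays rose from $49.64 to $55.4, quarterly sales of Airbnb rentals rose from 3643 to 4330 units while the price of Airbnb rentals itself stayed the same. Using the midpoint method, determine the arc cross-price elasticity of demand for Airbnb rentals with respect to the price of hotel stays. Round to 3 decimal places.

1.571

ΔQ_A = 4330 − 3643 = 687; ΔP_B = 55.4 − 49.64 = 5.76.
Midpoints: Q̄_A = 3986.5, P̄_B = 52.52.
ε = (ΔQ_A/Q̄_A)/(ΔP_B/P̄_B) = (687/3986.5)/(5.76/52.52) ≈ 1.571.
ε > 0: Airbnb rentals and hotel stays are substitutes.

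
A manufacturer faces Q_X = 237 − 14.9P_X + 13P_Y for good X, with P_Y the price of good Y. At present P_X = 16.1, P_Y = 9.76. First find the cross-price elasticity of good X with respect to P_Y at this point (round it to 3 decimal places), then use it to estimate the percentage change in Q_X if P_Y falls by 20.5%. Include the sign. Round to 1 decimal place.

At P_X = 16.1, P_Y = 9.76: Q_X = 123.99.
∂Q_X/∂P_Y = 13.
ε = (∂Q_X/∂P_Y)(P_Y/Q_X) = 13.0000 × 9.76/123.99 ≈ 1.023.
%ΔQ_X ≈ ε × %ΔP_Y = 1.023 × (-20.5%) = -21.0%.

-21.0%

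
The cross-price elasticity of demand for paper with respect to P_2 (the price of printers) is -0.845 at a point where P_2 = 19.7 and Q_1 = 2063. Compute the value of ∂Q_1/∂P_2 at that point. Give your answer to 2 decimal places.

-88.49

ε = (∂Q_1/∂P_2)·(P_2/Q_1) ⇒ ∂Q_1/∂P_2 = ε·Q_1/P_2 = -0.845 × 2063/19.7 ≈ -88.49.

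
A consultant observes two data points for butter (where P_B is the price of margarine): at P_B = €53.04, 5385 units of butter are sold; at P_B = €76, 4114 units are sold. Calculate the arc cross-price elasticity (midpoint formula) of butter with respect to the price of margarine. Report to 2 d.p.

-0.75

ΔQ_A = 4114 − 5385 = -1271; ΔP_B = 76 − 53.04 = 22.96.
Midpoints: Q̄_A = 4749.5, P̄_B = 64.52.
ε = (ΔQ_A/Q̄_A)/(ΔP_B/P̄_B) = (-1271/4749.5)/(22.96/64.52) ≈ -0.75.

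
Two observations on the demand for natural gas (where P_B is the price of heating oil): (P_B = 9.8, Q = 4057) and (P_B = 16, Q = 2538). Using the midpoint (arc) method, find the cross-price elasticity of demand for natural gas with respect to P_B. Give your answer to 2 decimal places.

ΔQ_A = 2538 − 4057 = -1519; ΔP_B = 16 − 9.8 = 6.2.
Midpoints: Q̄_A = 3297.5, P̄_B = 12.90.
ε = (ΔQ_A/Q̄_A)/(ΔP_B/P̄_B) = (-1519/3297.5)/(6.2/12.90) ≈ -0.96.
ε < 0: natural gas and heating oil are complements.

-0.96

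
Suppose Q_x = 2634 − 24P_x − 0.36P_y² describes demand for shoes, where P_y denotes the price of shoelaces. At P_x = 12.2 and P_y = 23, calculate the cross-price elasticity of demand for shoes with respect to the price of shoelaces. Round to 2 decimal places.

At P_x = 12.2 and P_y = 23: Q_x = 2150.76.
∂Q_x/∂P_y = -0.72P_y = -0.72(23) = -16.5600.
ε = (∂Q_x/∂P_y)(P_y/Q_x) = -16.5600 × (23/2150.76) ≈ -0.18.

-0.18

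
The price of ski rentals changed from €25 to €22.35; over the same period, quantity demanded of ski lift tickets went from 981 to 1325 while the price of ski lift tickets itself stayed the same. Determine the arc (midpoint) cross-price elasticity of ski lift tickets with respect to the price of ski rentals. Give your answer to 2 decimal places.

ΔQ_A = 1325 − 981 = 344; ΔP_B = 22.35 − 25 = -2.65.
Midpoints: Q̄_A = 1153.0, P̄_B = 23.68.
ε = (ΔQ_A/Q̄_A)/(ΔP_B/P̄_B) = (344/1153.0)/(-2.65/23.68) ≈ -2.67.

-2.67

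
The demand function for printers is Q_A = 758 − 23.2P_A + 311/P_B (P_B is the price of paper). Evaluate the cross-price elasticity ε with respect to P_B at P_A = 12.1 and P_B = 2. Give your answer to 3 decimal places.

At P_A = 12.1 and P_B = 2: Q_A = 632.78.
∂Q_A/∂P_B = −311/P_B² = -77.7500.
ε = (∂Q_A/∂P_B)(P_B/Q_A) = -77.7500 × (2/632.78) ≈ -0.246.
ε < 0: complements.

-0.246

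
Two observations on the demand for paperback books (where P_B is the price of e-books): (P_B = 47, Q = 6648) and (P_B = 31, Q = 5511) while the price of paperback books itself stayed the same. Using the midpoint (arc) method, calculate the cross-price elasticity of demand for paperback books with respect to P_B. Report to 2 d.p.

0.46

ΔQ_A = 5511 − 6648 = -1137; ΔP_B = 31 − 47 = -16.
Midpoints: Q̄_A = 6079.5, P̄_B = 39.00.
ε = (ΔQ_A/Q̄_A)/(ΔP_B/P̄_B) = (-1137/6079.5)/(-16/39.00) ≈ 0.46.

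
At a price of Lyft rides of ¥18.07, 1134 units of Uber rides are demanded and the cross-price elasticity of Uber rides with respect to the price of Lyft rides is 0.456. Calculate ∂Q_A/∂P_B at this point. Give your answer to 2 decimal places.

28.62

ε = (∂Q_A/∂P_B)·(P_B/Q_A) ⇒ ∂Q_A/∂P_B = ε·Q_A/P_B = 0.456 × 1134/18.07 ≈ 28.62.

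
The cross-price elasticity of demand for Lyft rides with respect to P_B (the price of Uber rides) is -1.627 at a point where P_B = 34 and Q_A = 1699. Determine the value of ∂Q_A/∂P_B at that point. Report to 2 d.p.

-81.30

ε = (∂Q_A/∂P_B)·(P_B/Q_A) ⇒ ∂Q_A/∂P_B = ε·Q_A/P_B = -1.627 × 1699/34 ≈ -81.30.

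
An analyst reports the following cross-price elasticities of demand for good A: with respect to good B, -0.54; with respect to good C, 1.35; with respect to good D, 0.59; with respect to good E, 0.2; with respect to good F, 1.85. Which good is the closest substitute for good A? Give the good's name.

Substitutes have ε > 0. Among the positive values, 1.85 (good F) is largest.

good F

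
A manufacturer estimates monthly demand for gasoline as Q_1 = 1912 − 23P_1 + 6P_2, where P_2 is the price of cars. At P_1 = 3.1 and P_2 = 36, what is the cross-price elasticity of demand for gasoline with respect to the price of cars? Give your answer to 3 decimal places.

0.105

At P_1 = 3.1 and P_2 = 36: Q_1 = 2056.7.
∂Q_1/∂P_2 = 6.
ε = (∂Q_1/∂P_2)(P_2/Q_1) = 6 × (36/2056.7) ≈ 0.105.
Since ε > 0, gasoline and cars are substitutes.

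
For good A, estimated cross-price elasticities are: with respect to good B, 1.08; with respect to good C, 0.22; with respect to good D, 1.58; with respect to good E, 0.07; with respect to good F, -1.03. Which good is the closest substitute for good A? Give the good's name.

Substitutes have ε > 0. Among the positive values, 1.58 (good D) is largest.

good D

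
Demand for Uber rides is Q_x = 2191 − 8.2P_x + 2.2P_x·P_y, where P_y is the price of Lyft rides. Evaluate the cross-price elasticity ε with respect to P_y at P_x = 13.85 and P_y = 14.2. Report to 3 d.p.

At P_x = 13.85 and P_y = 14.2: Q_x = 2510.104.
∂Q_x/∂P_y = 2.2P_x = 2.2(13.85) = 30.4700.
ε = (∂Q_x/∂P_y)(P_y/Q_x) = 30.4700 × (14.2/2510.104) ≈ 0.172.
ε > 0: substitutes.

0.172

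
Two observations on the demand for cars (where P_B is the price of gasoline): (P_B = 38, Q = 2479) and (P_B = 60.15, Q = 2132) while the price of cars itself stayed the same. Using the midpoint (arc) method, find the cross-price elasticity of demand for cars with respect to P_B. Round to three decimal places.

-0.333

ΔQ_A = 2132 − 2479 = -347; ΔP_B = 60.15 − 38 = 22.15.
Midpoints: Q̄_A = 2305.5, P̄_B = 49.08.
ε = (ΔQ_A/Q̄_A)/(ΔP_B/P̄_B) = (-347/2305.5)/(22.15/49.08) ≈ -0.333.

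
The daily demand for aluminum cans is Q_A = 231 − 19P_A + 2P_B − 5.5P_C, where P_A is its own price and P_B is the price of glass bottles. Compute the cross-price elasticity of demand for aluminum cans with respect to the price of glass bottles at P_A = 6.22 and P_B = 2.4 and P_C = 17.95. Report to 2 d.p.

At P_A = 6.22 and P_B = 2.4 and P_C = 17.95: Q_A = 18.895.
∂Q_A/∂P_B = 2.
ε = (∂Q_A/∂P_B)(P_B/Q_A) = 2 × (2.4/18.895) ≈ 0.25.
Since ε > 0, aluminum cans and glass bottles are substitutes.

0.25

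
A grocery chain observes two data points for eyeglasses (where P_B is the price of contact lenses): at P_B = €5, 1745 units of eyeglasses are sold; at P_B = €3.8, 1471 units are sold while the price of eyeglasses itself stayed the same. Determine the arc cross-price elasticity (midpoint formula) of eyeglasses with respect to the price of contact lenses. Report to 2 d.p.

0.62

ΔQ_A = 1471 − 1745 = -274; ΔP_B = 3.8 − 5 = -1.2.
Midpoints: Q̄_A = 1608.0, P̄_B = 4.40.
ε = (ΔQ_A/Q̄_A)/(ΔP_B/P̄_B) = (-274/1608.0)/(-1.2/4.40) ≈ 0.62.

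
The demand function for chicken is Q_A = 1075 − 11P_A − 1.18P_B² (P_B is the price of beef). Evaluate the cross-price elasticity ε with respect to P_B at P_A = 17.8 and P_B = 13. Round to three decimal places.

-0.587

At P_A = 17.8 and P_B = 13: Q_A = 679.78.
∂Q_A/∂P_B = -2.36P_B = -2.36(13) = -30.6800.
ε = (∂Q_A/∂P_B)(P_B/Q_A) = -30.6800 × (13/679.78) ≈ -0.587.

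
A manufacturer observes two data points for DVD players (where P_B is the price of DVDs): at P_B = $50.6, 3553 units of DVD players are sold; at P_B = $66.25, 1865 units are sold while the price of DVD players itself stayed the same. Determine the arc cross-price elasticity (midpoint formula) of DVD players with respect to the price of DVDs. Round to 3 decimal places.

-2.326

ΔQ_A = 1865 − 3553 = -1688; ΔP_B = 66.25 − 50.6 = 15.65.
Midpoints: Q̄_A = 2709.0, P̄_B = 58.42.
ε = (ΔQ_A/Q̄_A)/(ΔP_B/P̄_B) = (-1688/2709.0)/(15.65/58.42) ≈ -2.326.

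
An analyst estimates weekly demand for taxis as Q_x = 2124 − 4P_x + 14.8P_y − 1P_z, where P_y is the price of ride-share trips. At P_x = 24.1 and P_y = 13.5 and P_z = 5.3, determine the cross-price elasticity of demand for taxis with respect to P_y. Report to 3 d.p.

0.090

At P_x = 24.1 and P_y = 13.5 and P_z = 5.3: Q_x = 2222.1.
∂Q_x/∂P_y = 14.8.
ε = (∂Q_x/∂P_y)(P_y/Q_x) = 14.8 × (13.5/2222.1) ≈ 0.090.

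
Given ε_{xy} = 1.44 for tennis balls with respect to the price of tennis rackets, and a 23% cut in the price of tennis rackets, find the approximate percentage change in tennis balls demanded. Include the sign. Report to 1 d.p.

%ΔQ ≈ ε × %ΔP of tennis rackets = 1.44 × (-23%) = -33.1%.
Demand for tennis balls falls by about 33.1%.

-33.1%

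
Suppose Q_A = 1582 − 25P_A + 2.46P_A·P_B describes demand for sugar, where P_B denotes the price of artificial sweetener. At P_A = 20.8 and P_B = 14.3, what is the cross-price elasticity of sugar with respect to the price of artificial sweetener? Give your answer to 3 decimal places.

At P_A = 20.8 and P_B = 14.3: Q_A = 1793.702.
∂Q_A/∂P_B = 2.46P_A = 2.46(20.8) = 51.1680.
ε = (∂Q_A/∂P_B)(P_B/Q_A) = 51.1680 × (14.3/1793.702) ≈ 0.408.

0.408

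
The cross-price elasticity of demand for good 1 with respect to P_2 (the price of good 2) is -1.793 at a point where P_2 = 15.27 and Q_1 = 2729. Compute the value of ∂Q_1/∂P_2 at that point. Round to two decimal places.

ε = (∂Q_1/∂P_2)·(P_2/Q_1) ⇒ ∂Q_1/∂P_2 = ε·Q_1/P_2 = -1.793 × 2729/15.27 ≈ -320.44.

-320.44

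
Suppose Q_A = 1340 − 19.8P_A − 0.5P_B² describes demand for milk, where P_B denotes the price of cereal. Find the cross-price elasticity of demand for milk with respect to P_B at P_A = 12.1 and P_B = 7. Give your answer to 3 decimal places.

At P_A = 12.1 and P_B = 7: Q_A = 1075.92.
∂Q_A/∂P_B = -1P_B = -1(7) = -7.0000.
ε = (∂Q_A/∂P_B)(P_B/Q_A) = -7.0000 × (7/1075.92) ≈ -0.046.

-0.046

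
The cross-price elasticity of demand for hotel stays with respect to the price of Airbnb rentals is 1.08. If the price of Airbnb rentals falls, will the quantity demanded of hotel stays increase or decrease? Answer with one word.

ε > 0 and the price of Airbnb rentals falls, so the quantity of hotel stays moves in the same direction: it decreases.

decrease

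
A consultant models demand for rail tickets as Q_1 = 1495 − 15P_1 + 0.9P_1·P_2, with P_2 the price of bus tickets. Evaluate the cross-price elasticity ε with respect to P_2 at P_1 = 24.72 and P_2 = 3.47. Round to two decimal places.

0.06

At P_1 = 24.72 and P_2 = 3.47: Q_1 = 1201.401.
∂Q_1/∂P_2 = 0.9P_1 = 0.9(24.72) = 22.2480.
ε = (∂Q_1/∂P_2)(P_2/Q_1) = 22.2480 × (3.47/1201.401) ≈ 0.06.
ε > 0: substitutes.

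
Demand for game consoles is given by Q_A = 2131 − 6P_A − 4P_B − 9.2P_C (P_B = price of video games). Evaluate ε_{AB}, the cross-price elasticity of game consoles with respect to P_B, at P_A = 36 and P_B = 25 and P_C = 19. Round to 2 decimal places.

-0.06

At P_A = 36 and P_B = 25 and P_C = 19: Q_A = 1640.2.
∂Q_A/∂P_B = -4.
ε = (∂Q_A/∂P_B)(P_B/Q_A) = -4 × (25/1640.2) ≈ -0.06.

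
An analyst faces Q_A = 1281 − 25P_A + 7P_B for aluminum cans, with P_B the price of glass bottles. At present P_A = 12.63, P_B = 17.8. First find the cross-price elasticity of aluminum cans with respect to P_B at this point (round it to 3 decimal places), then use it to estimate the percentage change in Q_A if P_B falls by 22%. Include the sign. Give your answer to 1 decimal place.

At P_A = 12.63, P_B = 17.8: Q_A = 1089.85.
∂Q_A/∂P_B = 7.
ε = (∂Q_A/∂P_B)(P_B/Q_A) = 7.0000 × 17.8/1089.85 ≈ 0.114.
%ΔQ_A ≈ ε × %ΔP_B = 0.114 × (-22%) = -2.5%.

-2.5%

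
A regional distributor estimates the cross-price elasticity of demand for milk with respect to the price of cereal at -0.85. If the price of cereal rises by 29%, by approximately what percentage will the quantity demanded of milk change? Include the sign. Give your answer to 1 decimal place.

-24.7%

%ΔQ ≈ ε × %ΔP of cereal = -0.85 × (29%) = -24.7%.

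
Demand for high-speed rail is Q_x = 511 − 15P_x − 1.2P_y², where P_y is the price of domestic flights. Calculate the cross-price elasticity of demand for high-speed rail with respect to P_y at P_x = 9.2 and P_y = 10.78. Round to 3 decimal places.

-1.194

At P_x = 9.2 and P_y = 10.78: Q_x = 233.550.
∂Q_x/∂P_y = -2.4P_y = -2.4(10.78) = -25.8720.
ε = (∂Q_x/∂P_y)(P_y/Q_x) = -25.8720 × (10.78/233.550) ≈ -1.194.
ε < 0: complements.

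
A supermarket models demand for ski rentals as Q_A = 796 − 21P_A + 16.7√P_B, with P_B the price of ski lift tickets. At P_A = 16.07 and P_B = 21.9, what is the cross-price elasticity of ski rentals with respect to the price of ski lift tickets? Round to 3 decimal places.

At P_A = 16.07 and P_B = 21.9: Q_A = 536.682.
∂Q_A/∂P_B = 16.7/(2√P_B) = 16.7/(2√21.9) = 1.7843.
ε = (∂Q_A/∂P_B)(P_B/Q_A) = 1.7843 × (21.9/536.682) ≈ 0.073.

0.073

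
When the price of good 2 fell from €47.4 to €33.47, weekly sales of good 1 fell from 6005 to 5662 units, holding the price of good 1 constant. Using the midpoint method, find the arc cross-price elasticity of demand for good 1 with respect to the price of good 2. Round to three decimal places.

0.171

ΔQ_1 = 5662 − 6005 = -343; ΔP_2 = 33.47 − 47.4 = -13.93.
Midpoints: Q̄_1 = 5833.5, P̄_2 = 40.44.
ε = (ΔQ_1/Q̄_1)/(ΔP_2/P̄_2) = (-343/5833.5)/(-13.93/40.44) ≈ 0.171.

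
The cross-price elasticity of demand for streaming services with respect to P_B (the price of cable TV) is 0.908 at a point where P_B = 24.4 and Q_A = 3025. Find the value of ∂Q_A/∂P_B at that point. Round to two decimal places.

112.57

ε = (∂Q_A/∂P_B)·(P_B/Q_A) ⇒ ∂Q_A/∂P_B = ε·Q_A/P_B = 0.908 × 3025/24.4 ≈ 112.57.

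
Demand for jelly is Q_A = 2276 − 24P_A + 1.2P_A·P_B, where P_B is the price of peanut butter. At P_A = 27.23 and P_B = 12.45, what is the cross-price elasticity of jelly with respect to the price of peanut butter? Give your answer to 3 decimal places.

0.200

At P_A = 27.23 and P_B = 12.45: Q_A = 2029.296.
∂Q_A/∂P_B = 1.2P_A = 1.2(27.23) = 32.6760.
ε = (∂Q_A/∂P_B)(P_B/Q_A) = 32.6760 × (12.45/2029.296) ≈ 0.200.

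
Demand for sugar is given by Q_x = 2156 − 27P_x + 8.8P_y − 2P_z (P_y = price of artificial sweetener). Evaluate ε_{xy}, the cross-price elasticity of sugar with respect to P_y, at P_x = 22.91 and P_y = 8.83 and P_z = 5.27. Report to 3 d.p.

At P_x = 22.91 and P_y = 8.83 and P_z = 5.27: Q_x = 1604.594.
∂Q_x/∂P_y = 8.8.
ε = (∂Q_x/∂P_y)(P_y/Q_x) = 8.8 × (8.83/1604.594) ≈ 0.048.
Since ε > 0, sugar and artificial sweetener are substitutes.

0.048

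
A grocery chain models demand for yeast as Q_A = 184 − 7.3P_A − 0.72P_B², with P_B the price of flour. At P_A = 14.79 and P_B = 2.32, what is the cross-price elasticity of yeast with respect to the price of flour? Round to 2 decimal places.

-0.11

At P_A = 14.79 and P_B = 2.32: Q_A = 72.158.
∂Q_A/∂P_B = -1.44P_B = -1.44(2.32) = -3.3408.
ε = (∂Q_A/∂P_B)(P_B/Q_A) = -3.3408 × (2.32/72.158) ≈ -0.11.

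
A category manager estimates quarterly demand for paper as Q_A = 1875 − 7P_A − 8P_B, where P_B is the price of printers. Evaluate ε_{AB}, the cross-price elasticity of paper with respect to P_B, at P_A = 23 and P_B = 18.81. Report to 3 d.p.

At P_A = 23 and P_B = 18.81: Q_A = 1563.52.
∂Q_A/∂P_B = -8.
ε = (∂Q_A/∂P_B)(P_B/Q_A) = -8 × (18.81/1563.52) ≈ -0.096.

-0.096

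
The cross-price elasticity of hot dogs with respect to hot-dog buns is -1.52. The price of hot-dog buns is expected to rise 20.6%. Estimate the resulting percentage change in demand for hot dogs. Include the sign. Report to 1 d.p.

-31.3%

%ΔQ ≈ ε × %ΔP of hot-dog buns = -1.52 × (20.6%) = -31.3%.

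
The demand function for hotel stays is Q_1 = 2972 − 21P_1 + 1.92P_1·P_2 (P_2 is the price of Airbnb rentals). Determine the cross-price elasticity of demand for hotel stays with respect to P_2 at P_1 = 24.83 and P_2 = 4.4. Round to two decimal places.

0.08

At P_1 = 24.83 and P_2 = 4.4: Q_1 = 2660.334.
∂Q_1/∂P_2 = 1.92P_1 = 1.92(24.83) = 47.6736.
ε = (∂Q_1/∂P_2)(P_2/Q_1) = 47.6736 × (4.4/2660.334) ≈ 0.08.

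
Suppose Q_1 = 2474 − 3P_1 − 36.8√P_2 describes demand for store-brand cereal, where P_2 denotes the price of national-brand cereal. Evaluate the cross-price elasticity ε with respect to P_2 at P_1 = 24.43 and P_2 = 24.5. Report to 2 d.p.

-0.04

At P_1 = 24.43 and P_2 = 24.5: Q_1 = 2218.559.
∂Q_1/∂P_2 = -36.8/(2√P_2) = -36.8/(2√24.5) = -3.7174.
ε = (∂Q_1/∂P_2)(P_2/Q_1) = -3.7174 × (24.5/2218.559) ≈ -0.04.
ε < 0: complements.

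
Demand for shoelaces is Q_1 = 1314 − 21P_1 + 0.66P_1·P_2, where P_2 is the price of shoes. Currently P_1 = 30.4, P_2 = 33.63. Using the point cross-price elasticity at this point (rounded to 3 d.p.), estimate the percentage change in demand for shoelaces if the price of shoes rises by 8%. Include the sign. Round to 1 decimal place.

At P_1 = 30.4, P_2 = 33.63: Q_1 = 1350.352.
∂Q_1/∂P_2 = 0.66P_1 = 20.0640.
ε = (∂Q_1/∂P_2)(P_2/Q_1) = 20.0640 × 33.63/1350.352 ≈ 0.500.
%ΔQ_1 ≈ ε × %ΔP_2 = 0.500 × (8%) = 4.0%.

4.0%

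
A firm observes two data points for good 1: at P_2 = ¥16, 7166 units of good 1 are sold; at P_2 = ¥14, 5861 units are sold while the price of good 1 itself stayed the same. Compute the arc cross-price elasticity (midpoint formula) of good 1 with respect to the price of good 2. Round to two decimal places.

ΔQ_1 = 5861 − 7166 = -1305; ΔP_2 = 14 − 16 = -2.
Midpoints: Q̄_1 = 6513.5, P̄_2 = 15.00.
ε = (ΔQ_1/Q̄_1)/(ΔP_2/P̄_2) = (-1305/6513.5)/(-2/15.00) ≈ 1.50.
ε > 0: good 1 and good 2 are substitutes.

1.50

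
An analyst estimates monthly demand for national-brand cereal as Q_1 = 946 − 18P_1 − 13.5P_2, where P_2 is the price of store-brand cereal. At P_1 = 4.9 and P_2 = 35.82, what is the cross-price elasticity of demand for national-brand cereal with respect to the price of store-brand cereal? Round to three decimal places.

At P_1 = 4.9 and P_2 = 35.82: Q_1 = 374.23.
∂Q_1/∂P_2 = -13.5.
ε = (∂Q_1/∂P_2)(P_2/Q_1) = -13.5 × (35.82/374.23) ≈ -1.292.
Since ε < 0, national-brand cereal and store-brand cereal are complements.

-1.292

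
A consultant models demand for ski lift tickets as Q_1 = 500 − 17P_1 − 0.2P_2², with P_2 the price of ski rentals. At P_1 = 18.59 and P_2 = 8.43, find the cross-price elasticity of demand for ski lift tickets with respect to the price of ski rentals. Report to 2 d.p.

At P_1 = 18.59 and P_2 = 8.43: Q_1 = 169.757.
∂Q_1/∂P_2 = -0.4P_2 = -0.4(8.43) = -3.3720.
ε = (∂Q_1/∂P_2)(P_2/Q_1) = -3.3720 × (8.43/169.757) ≈ -0.17.
ε < 0: complements.

-0.17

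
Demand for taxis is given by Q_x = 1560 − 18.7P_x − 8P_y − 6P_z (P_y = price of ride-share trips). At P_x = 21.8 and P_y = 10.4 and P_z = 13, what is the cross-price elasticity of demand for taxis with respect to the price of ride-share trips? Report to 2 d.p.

At P_x = 21.8 and P_y = 10.4 and P_z = 13: Q_x = 991.14.
∂Q_x/∂P_y = -8.
ε = (∂Q_x/∂P_y)(P_y/Q_x) = -8 × (10.4/991.14) ≈ -0.08.
Since ε < 0, taxis and ride-share trips are complements.

-0.08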